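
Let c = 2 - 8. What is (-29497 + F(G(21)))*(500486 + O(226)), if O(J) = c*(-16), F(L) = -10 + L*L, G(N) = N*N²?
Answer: 42918205709348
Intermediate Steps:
c = -6
G(N) = N³
F(L) = -10 + L²
O(J) = 96 (O(J) = -6*(-16) = 96)
(-29497 + F(G(21)))*(500486 + O(226)) = (-29497 + (-10 + (21³)²))*(500486 + 96) = (-29497 + (-10 + 9261²))*500582 = (-29497 + (-10 + 85766121))*500582 = (-29497 + 85766111)*500582 = 85736614*500582 = 42918205709348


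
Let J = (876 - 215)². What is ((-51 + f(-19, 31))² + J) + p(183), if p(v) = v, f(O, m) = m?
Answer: 437504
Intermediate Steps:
J = 436921 (J = 661² = 436921)
((-51 + f(-19, 31))² + J) + p(183) = ((-51 + 31)² + 436921) + 183 = ((-20)² + 436921) + 183 = (400 + 436921) + 183 = 437321 + 183 = 437504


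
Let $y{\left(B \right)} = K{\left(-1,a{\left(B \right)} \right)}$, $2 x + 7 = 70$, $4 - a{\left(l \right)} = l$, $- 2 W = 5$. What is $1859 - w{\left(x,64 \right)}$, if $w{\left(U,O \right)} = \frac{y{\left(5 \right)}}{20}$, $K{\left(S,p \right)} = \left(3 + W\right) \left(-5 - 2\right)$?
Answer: $\frac{74367}{40} \approx 1859.2$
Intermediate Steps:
$W = - \frac{5}{2}$ ($W = \left(- \frac{1}{2}\right) 5 = - \frac{5}{2} \approx -2.5$)
$a{\left(l \right)} = 4 - l$
$x = \frac{63}{2}$ ($x = - \frac{7}{2} + \frac{1}{2} \cdot 70 = - \frac{7}{2} + 35 = \frac{63}{2} \approx 31.5$)
$K{\left(S,p \right)} = - \frac{7}{2}$ ($K{\left(S,p \right)} = \left(3 - \frac{5}{2}\right) \left(-5 - 2\right) = \frac{1}{2} \left(-7\right) = - \frac{7}{2}$)
$y{\left(B \right)} = - \frac{7}{2}$
$w{\left(U,O \right)} = - \frac{7}{40}$ ($w{\left(U,O \right)} = - \frac{7}{2 \cdot 20} = \left(- \frac{7}{2}\right) \frac{1}{20} = - \frac{7}{40}$)
$1859 - w{\left(x,64 \right)} = 1859 - - \frac{7}{40} = 1859 + \frac{7}{40} = \frac{74367}{40}$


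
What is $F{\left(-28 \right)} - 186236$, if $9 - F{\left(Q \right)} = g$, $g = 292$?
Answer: $-186519$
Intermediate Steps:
$F{\left(Q \right)} = -283$ ($F{\left(Q \right)} = 9 - 292 = -283$)
$F{\left(-28 \right)} - 186236 = -283 - 186236 = -186519$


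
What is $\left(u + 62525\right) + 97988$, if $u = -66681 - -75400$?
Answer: $169232$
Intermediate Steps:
$u = 8719$ ($u = -66681 + 75400 = 8719$)
$\left(u + 62525\right) + 97988 = \left(8719 + 62525\right) + 97988 = 71244 + 97988 = 169232$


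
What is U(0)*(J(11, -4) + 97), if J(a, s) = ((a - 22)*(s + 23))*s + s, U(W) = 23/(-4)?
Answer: -21367/4 ≈ -5341.8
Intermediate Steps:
U(W) = -23/4 (U(W) = 23*(-1/4) = -23/4)
J(a, s) = s + s*(-22 + a)*(23 + s) (J(a, s) = ((-22 + a)*(23 + s))*s + s = s*(-22 + a)*(23 + s) + s = s + s*(-22 + a)*(23 + s))
U(0)*(J(11, -4) + 97) = -23*(-4*(-505 - 22*(-4) + 23*11 + 11*(-4)) + 97)/4 = -23*(-4*(-505 + 88 + 253 - 44) + 97)/4 = -23*(-4*(-208) + 97)/4 = -23*(832 + 97)/4 = -23/4*929 = -21367/4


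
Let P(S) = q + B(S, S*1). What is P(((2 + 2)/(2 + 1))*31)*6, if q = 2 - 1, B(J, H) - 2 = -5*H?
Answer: -1222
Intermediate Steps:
B(J, H) = 2 - 5*H
q = 1
P(S) = 3 - 5*S (P(S) = 1 + (2 - 5*S) = 3 - 5*S)
P(((2 + 2)/(2 + 1))*31)*6 = (3 - 5*(2 + 2)/(2 + 1)*31)*6 = (3 - 5*4/3*31)*6 = (3 - 5*4*(1/3)*31)*6 = (3 - 20*31/3)*6 = (3 - 5*124/3)*6 = (3 - 620/3)*6 = -611/3*6 = -1222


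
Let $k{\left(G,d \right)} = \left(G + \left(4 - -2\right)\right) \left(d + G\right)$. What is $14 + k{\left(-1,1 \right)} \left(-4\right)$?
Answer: $14$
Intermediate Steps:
$k{\left(G,d \right)} = \left(6 + G\right) \left(G + d\right)$ ($k{\left(G,d \right)} = \left(G + \left(4 + 2\right)\right) \left(G + d\right) = \left(G + 6\right) \left(G + d\right) = \left(6 + G\right) \left(G + d\right)$)
$14 + k{\left(-1,1 \right)} \left(-4\right) = 14 + \left(\left(-1\right)^{2} + 6 \left(-1\right) + 6 \cdot 1 - 1\right) \left(-4\right) = 14 + \left(1 - 6 + 6 - 1\right) \left(-4\right) = 14 + 0 \left(-4\right) = 14 + 0 = 14$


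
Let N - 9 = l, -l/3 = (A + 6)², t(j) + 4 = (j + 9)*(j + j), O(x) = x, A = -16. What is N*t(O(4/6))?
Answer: -7760/3 ≈ -2586.7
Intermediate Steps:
t(j) = -4 + 2*j*(9 + j) (t(j) = -4 + (j + 9)*(j + j) = -4 + (9 + j)*(2*j) = -4 + 2*j*(9 + j))
l = -300 (l = -3*(-16 + 6)² = -3*(-10)² = -3*100 = -300)
N = -291 (N = 9 - 300 = -291)
N*t(O(4/6)) = -291*(-4 + 2*(4/6)² + 18*(4/6)) = -291*(-4 + 2*(4*(⅙))² + 18*(4*(⅙))) = -291*(-4 + 2*(⅔)² + 18*(⅔)) = -291*(-4 + 2*(4/9) + 12) = -291*(-4 + 8/9 + 12) = -291*80/9 = -7760/3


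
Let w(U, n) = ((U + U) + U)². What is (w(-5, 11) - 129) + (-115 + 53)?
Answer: 34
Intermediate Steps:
w(U, n) = 9*U² (w(U, n) = (2*U + U)² = (3*U)² = 9*U²)
(w(-5, 11) - 129) + (-115 + 53) = (9*(-5)² - 129) + (-115 + 53) = (9*25 - 129) - 62 = (225 - 129) - 62 = 96 - 62 = 34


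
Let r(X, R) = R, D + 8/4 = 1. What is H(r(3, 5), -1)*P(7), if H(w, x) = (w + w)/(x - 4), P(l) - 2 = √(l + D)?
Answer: -4 - 2*√6 ≈ -8.8990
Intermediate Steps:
D = -1 (D = -2 + 1 = -1)
P(l) = 2 + √(-1 + l) (P(l) = 2 + √(l - 1) = 2 + √(-1 + l))
H(w, x) = 2*w/(-4 + x) (H(w, x) = (2*w)/(-4 + x) = 2*w/(-4 + x))
H(r(3, 5), -1)*P(7) = (2*5/(-4 - 1))*(2 + √(-1 + 7)) = (2*5/(-5))*(2 + √6) = (2*5*(-⅕))*(2 + √6) = -2*(2 + √6) = -4 - 2*√6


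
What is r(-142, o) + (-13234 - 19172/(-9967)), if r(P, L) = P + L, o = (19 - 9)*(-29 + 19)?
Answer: -134296120/9967 ≈ -13474.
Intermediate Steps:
o = -100 (o = 10*(-10) = -100)
r(P, L) = L + P
r(-142, o) + (-13234 - 19172/(-9967)) = (-100 - 142) + (-13234 - 19172/(-9967)) = -242 + (-13234 - 19172*(-1)/9967) = -242 + (-13234 - 1*(-19172/9967)) = -242 + (-13234 + 19172/9967) = -242 - 131884106/9967 = -134296120/9967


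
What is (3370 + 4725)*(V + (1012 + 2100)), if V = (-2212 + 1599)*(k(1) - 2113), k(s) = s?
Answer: 10505431960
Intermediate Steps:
V = 1294656 (V = (-2212 + 1599)*(1 - 2113) = -613*(-2112) = 1294656)
(3370 + 4725)*(V + (1012 + 2100)) = (3370 + 4725)*(1294656 + (1012 + 2100)) = 8095*(1294656 + 3112) = 8095*1297768 = 10505431960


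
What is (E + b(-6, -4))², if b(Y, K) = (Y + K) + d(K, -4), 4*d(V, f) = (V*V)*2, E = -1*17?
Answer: 361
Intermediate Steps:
E = -17
d(V, f) = V²/2 (d(V, f) = ((V*V)*2)/4 = (V²*2)/4 = (2*V²)/4 = V²/2)
b(Y, K) = K + Y + K²/2 (b(Y, K) = (Y + K) + K²/2 = (K + Y) + K²/2 = K + Y + K²/2)
(E + b(-6, -4))² = (-17 + (-4 - 6 + (½)*(-4)²))² = (-17 + (-4 - 6 + (½)*16))² = (-17 + (-4 - 6 + 8))² = (-17 - 2)² = (-19)² = 361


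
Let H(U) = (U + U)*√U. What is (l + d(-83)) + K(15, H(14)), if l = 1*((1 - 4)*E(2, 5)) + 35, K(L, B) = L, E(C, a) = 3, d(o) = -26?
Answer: 15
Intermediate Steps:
H(U) = 2*U^(3/2) (H(U) = (2*U)*√U = 2*U^(3/2))
l = 26 (l = 1*((1 - 4)*3) + 35 = 1*(-3*3) + 35 = 1*(-9) + 35 = -9 + 35 = 26)
(l + d(-83)) + K(15, H(14)) = (26 - 26) + 15 = 0 + 15 = 15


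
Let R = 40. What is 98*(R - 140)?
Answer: -9800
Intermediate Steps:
98*(R - 140) = 98*(40 - 140) = 98*(-100) = -9800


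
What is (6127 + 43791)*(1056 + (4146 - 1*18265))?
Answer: -652078834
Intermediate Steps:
(6127 + 43791)*(1056 + (4146 - 1*18265)) = 49918*(1056 + (4146 - 18265)) = 49918*(1056 - 14119) = 49918*(-13063) = -652078834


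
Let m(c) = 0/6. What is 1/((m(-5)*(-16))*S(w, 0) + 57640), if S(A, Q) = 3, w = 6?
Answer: 1/57640 ≈ 1.7349e-5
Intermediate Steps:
m(c) = 0 (m(c) = 0*(⅙) = 0)
1/((m(-5)*(-16))*S(w, 0) + 57640) = 1/((0*(-16))*3 + 57640) = 1/(0*3 + 57640) = 1/(0 + 57640) = 1/57640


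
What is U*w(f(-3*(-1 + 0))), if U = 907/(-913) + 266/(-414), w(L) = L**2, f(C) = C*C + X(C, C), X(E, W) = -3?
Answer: -1236712/20999 ≈ -58.894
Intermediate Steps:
f(C) = -3 + C**2 (f(C) = C*C - 3 = C**2 - 3 = -3 + C**2)
U = -309178/188991 (U = 907*(-1/913) + 266*(-1/414) = -907/913 - 133/207 = -309178/188991 ≈ -1.6359)
U*w(f(-3*(-1 + 0))) = -309178*(-3 + (-3*(-1 + 0))**2)**2/188991 = -309178*(-3 + (-3*(-1))**2)**2/188991 = -309178*(-3 + 3**2)**2/188991 = -309178*(-3 + 9)**2/188991 = -309178/188991*6**2 = -309178/188991*36 = -1236712/20999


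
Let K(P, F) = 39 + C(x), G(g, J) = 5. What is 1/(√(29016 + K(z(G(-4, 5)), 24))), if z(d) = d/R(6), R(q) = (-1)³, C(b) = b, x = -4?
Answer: √29051/29051 ≈ 0.0058670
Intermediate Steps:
R(q) = -1
z(d) = -d (z(d) = d/(-1) = d*(-1) = -d)
K(P, F) = 35 (K(P, F) = 39 - 4 = 35)
1/(√(29016 + K(z(G(-4, 5)), 24))) = 1/(√(29016 + 35)) = 1/(√29051) = √29051/29051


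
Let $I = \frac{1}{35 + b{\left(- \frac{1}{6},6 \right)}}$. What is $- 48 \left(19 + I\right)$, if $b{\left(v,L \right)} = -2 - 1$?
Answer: $- \frac{1827}{2} \approx -913.5$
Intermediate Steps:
$b{\left(v,L \right)} = -3$
$I = \frac{1}{32}$ ($I = \frac{1}{35 - 3} = \frac{1}{32} \approx 0.03125$)
$- 48 \left(19 + I\right) = - 48 \left(19 + \frac{1}{32}\right) = \left(-48\right) \frac{609}{32} = - \frac{1827}{2}$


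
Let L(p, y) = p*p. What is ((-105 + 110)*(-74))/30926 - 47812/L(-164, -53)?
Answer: -186073179/103973212 ≈ -1.7896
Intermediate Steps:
L(p, y) = p²
((-105 + 110)*(-74))/30926 - 47812/L(-164, -53) = ((-105 + 110)*(-74))/30926 - 47812/((-164)²) = (5*(-74))*(1/30926) - 47812/26896 = -370*1/30926 - 47812*1/26896 = -185/15463 - 11953/6724 = -186073179/103973212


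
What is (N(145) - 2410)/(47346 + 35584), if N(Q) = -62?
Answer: -1236/41465 ≈ -0.029808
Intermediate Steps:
(N(145) - 2410)/(47346 + 35584) = (-62 - 2410)/(47346 + 35584) = -2472/82930 = -2472*1/82930 = -1236/41465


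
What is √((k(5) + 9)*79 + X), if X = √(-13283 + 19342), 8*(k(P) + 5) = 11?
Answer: √(6794 + 16*√6059)/4 ≈ 22.416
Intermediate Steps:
k(P) = -29/8 (k(P) = -5 + (⅛)*11 = -5 + 11/8 = -29/8)
X = √6059 ≈ 77.840
√((k(5) + 9)*79 + X) = √((-29/8 + 9)*79 + √6059) = √((43/8)*79 + √6059) = √(3397/8 + √6059)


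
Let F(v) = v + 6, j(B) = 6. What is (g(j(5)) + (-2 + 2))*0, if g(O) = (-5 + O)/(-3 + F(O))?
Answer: 0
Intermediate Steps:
F(v) = 6 + v
g(O) = (-5 + O)/(3 + O) (g(O) = (-5 + O)/(-3 + (6 + O)) = (-5 + O)/(3 + O))
(g(j(5)) + (-2 + 2))*0 = ((-5 + 6)/(3 + 6) + (-2 + 2))*0 = (1/9 + 0)*0 = ((⅑)*1 + 0)*0 = (⅑ + 0)*0 = (⅑)*0 = 0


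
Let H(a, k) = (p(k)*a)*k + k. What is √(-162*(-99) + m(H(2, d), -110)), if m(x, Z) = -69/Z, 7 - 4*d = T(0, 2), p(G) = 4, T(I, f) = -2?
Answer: √194067390/110 ≈ 126.64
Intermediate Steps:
d = 9/4 (d = 7/4 - ¼*(-2) = 7/4 + ½ = 9/4 ≈ 2.2500)
H(a, k) = k + 4*a*k (H(a, k) = (4*a)*k + k = 4*a*k + k = k + 4*a*k)
√(-162*(-99) + m(H(2, d), -110)) = √(-162*(-99) - 69/(-110)) = √(16038 - 69*(-1/110)) = √(16038 + 69/110) = √(1764249/110) = √194067390/110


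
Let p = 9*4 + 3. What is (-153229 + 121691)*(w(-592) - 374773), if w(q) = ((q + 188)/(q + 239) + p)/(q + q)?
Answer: 66757055295879/5648 ≈ 1.1820e+10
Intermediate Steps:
p = 39 (p = 36 + 3 = 39)
w(q) = (39 + (188 + q)/(239 + q))/(2*q) (w(q) = ((q + 188)/(q + 239) + 39)/(q + q) = ((188 + q)/(239 + q) + 39)/((2*q)) = ((188 + q)/(239 + q) + 39)*(1/(2*q)) = (39 + (188 + q)/(239 + q))*(1/(2*q)) = (39 + (188 + q)/(239 + q))/(2*q))
(-153229 + 121691)*(w(-592) - 374773) = (-153229 + 121691)*((1/2)*(9509 + 40*(-592))/(-592*(239 - 592)) - 374773) = -31538*((1/2)*(-1/592)*(9509 - 23680)/(-353) - 374773) = -31538*((1/2)*(-1/592)*(-1/353)*(-14171) - 374773) = -31538*(-383/11296 - 374773) = -31538*(-4233436191/11296) = 66757055295879/5648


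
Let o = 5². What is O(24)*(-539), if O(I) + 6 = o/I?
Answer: 64141/24 ≈ 2672.5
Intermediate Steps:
o = 25
O(I) = -6 + 25/I
O(24)*(-539) = (-6 + 25/24)*(-539) = -119/24*(-539) = 64141/24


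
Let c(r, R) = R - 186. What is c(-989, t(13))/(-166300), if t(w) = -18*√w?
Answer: 93/83150 + 9*√13/83150 ≈ 0.0015087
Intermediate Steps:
c(r, R) = -186 + R
c(-989, t(13))/(-166300) = (-186 - 18*√13)/(-166300) = (-186 - 18*√13)*(-1/166300) = 93/83150 + 9*√13/83150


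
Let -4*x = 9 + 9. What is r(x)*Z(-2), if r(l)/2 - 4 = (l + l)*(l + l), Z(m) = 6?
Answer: 1020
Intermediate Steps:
x = -9/2 (x = -(9 + 9)/4 = -¼*18 = -9/2 ≈ -4.5000)
r(l) = 8 + 8*l² (r(l) = 8 + 2*((l + l)*(l + l)) = 8 + 2*((2*l)*(2*l)) = 8 + 2*(4*l²) = 8 + 8*l²)
r(x)*Z(-2) = (8 + 8*(-9/2)²)*6 = (8 + 8*(81/4))*6 = (8 + 162)*6 = 170*6 = 1020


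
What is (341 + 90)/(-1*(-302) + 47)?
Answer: 431/349 ≈ 1.2350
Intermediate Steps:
(341 + 90)/(-1*(-302) + 47) = 431/(302 + 47) = 431/349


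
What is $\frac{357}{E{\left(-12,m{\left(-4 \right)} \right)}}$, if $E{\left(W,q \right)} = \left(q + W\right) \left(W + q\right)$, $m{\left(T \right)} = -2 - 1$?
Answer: $\frac{119}{75} \approx 1.5867$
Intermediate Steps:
$m{\left(T \right)} = -3$ ($m{\left(T \right)} = -2 - 1 = -3$)
$E{\left(W,q \right)} = \left(W + q\right)^{2}$ ($E{\left(W,q \right)} = \left(W + q\right) \left(W + q\right) = \left(W + q\right)^{2}$)
$\frac{357}{E{\left(-12,m{\left(-4 \right)} \right)}} = \frac{357}{\left(-12 - 3\right)^{2}} = \frac{357}{\left(-15\right)^{2}} = \frac{357}{225} = 357 \cdot \frac{1}{225} = \frac{119}{75}$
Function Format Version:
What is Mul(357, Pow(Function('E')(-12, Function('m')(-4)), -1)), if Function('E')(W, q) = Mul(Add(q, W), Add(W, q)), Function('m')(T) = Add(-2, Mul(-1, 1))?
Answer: Rational(119, 75) ≈ 1.5867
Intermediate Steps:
Function('m')(T) = -3 (Function('m')(T) = Add(-2, -1) = -3)
Function('E')(W, q) = Pow(Add(W, q), 2) (Function('E')(W, q) = Mul(Add(W, q), Add(W, q)) = Pow(Add(W, q), 2))
Mul(357, Pow(Function('E')(-12, Function('m')(-4)), -1)) = Mul(357, Pow(Pow(Add(-12, -3), 2), -1)) = Mul(357, Pow(Pow(-15, 2), -1)) = Mul(357, Pow(225, -1)) = Mul(357, Rational(1, 225)) = Rational(119, 75)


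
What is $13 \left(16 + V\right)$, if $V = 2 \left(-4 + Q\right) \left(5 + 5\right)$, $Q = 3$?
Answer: $-52$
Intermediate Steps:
$V = -20$ ($V = 2 \left(-4 + 3\right) \left(5 + 5\right) = 2 \left(-1\right) 10 = \left(-2\right) 10 = -20$)
$13 \left(16 + V\right) = 13 \left(16 - 20\right) = 13 \left(-4\right) = -52$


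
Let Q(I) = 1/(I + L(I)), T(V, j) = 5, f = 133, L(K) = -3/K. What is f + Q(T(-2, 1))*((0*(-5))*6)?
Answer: 133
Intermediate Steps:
Q(I) = 1/(I - 3/I)
f + Q(T(-2, 1))*((0*(-5))*6) = 133 + (5/(-3 + 5²))*((0*(-5))*6) = 133 + (5/(-3 + 25))*(0*6) = 133 + (5/22)*0 = 133 + 0 = 133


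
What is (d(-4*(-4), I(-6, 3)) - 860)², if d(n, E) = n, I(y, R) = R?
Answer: 712336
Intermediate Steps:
(d(-4*(-4), I(-6, 3)) - 860)² = (-4*(-4) - 860)² = (16 - 860)² = (-844)² = 712336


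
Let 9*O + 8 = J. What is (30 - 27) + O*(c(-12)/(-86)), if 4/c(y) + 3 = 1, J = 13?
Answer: 1166/387 ≈ 3.0129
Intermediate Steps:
c(y) = -2 (c(y) = 4/(-3 + 1) = 4/(-2) = 4*(-1/2) = -2)
O = 5/9 (O = -8/9 + (1/9)*13 = -8/9 + 13/9 = 5/9 ≈ 0.55556)
(30 - 27) + O*(c(-12)/(-86)) = (30 - 27) + 5*(-2/(-86))/9 = 3 + 5*(-2*(-1/86))/9 = 3 + (5/9)*(1/43) = 3 + 5/387 = 1166/387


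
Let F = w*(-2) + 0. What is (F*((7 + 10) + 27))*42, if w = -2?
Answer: 7392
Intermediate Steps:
F = 4 (F = -2*(-2) + 0 = 4 + 0 = 4)
(F*((7 + 10) + 27))*42 = (4*((7 + 10) + 27))*42 = (4*(17 + 27))*42 = (4*44)*42 = 176*42 = 7392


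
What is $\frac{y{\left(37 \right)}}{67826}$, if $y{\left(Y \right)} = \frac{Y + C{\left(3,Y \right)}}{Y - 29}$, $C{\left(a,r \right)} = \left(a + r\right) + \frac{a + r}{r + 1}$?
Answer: $\frac{1483}{10309552} \approx 0.00014385$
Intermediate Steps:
$C{\left(a,r \right)} = a + r + \frac{a + r}{1 + r}$ ($C{\left(a,r \right)} = \left(a + r\right) + \frac{a + r}{1 + r} = a + r + \frac{a + r}{1 + r}$)
$y{\left(Y \right)} = \frac{Y + \frac{6 + Y^{2} + 5 Y}{1 + Y}}{-29 + Y}$ ($y{\left(Y \right)} = \frac{Y + \frac{Y^{2} + 2 \cdot 3 + 2 Y + 3 Y}{1 + Y}}{Y - 29} = \frac{Y + \frac{Y^{2} + 6 + 2 Y + 3 Y}{1 + Y}}{-29 + Y} = \frac{Y + \frac{6 + Y^{2} + 5 Y}{1 + Y}}{-29 + Y}$)
$\frac{y{\left(37 \right)}}{67826} = \frac{2 \frac{1}{-29 + 37^{2} - 1036} \left(3 + 37^{2} + 3 \cdot 37\right)}{67826} = \frac{2 \left(3 + 1369 + 111\right)}{-29 + 1369 - 1036} \cdot \frac{1}{67826} = 2 \cdot \frac{1}{304} \cdot 1483 \cdot \frac{1}{67826} = \frac{1483}{152} \cdot \frac{1}{67826} = \frac{1483}{10309552}$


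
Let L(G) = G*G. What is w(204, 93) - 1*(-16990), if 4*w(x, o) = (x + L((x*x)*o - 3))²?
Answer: 224373616002882045292950001/4 ≈ 5.6093e+25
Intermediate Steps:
L(G) = G²
w(x, o) = (x + (-3 + o*x²)²)²/4 (w(x, o) = (x + ((x*x)*o - 3)²)²/4 = (x + (x²*o - 3)²)²/4 = (x + (o*x² - 3)²)²/4 = (x + (-3 + o*x²)²)²/4)
w(204, 93) - 1*(-16990) = (204 + (-3 + 93*204²)²)²/4 - 1*(-16990) = (204 + (-3 + 93*41616)²)²/4 + 16990 = (204 + (-3 + 3870288)²)²/4 + 16990 = (204 + 3870285²)²/4 + 16990 = (204 + 14979105981225)²/4 + 16990 = (¼)*14979105981429² + 16990 = (¼)*224373616002882045292882041 + 16990 = 224373616002882045292882041/4 + 16990 = 224373616002882045292950001/4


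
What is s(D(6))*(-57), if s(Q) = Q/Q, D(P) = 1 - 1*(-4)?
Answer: -57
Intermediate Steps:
D(P) = 5 (D(P) = 1 + 4 = 5)
s(Q) = 1
s(D(6))*(-57) = 1*(-57) = -57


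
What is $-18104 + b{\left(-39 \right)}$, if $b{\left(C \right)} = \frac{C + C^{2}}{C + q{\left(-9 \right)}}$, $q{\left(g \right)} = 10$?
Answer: $- \frac{526498}{29} \approx -18155.0$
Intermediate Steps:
$b{\left(C \right)} = \frac{C + C^{2}}{10 + C}$ ($b{\left(C \right)} = \frac{C + C^{2}}{C + 10} = \frac{C + C^{2}}{10 + C}$)
$-18104 + b{\left(-39 \right)} = -18104 - \frac{39 \left(1 - 39\right)}{10 - 39} = -18104 - 39 \frac{1}{-29} \left(-38\right) = -18104 - \left(- \frac{39}{29}\right) \left(-38\right) = -18104 - \frac{1482}{29} = - \frac{526498}{29}$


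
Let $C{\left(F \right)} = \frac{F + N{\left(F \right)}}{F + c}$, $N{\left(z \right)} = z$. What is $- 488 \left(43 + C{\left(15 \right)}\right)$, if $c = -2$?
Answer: $- \frac{287432}{13} \approx -22110.0$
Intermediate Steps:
$C{\left(F \right)} = \frac{2 F}{-2 + F}$ ($C{\left(F \right)} = \frac{F + F}{F - 2} = \frac{2 F}{-2 + F}$)
$- 488 \left(43 + C{\left(15 \right)}\right) = - 488 \left(43 + 2 \cdot 15 \frac{1}{-2 + 15}\right) = - 488 \left(43 + 2 \cdot 15 \cdot \frac{1}{13}\right) = - 488 \left(43 + \frac{30}{13}\right) = \left(-488\right) \frac{589}{13} = - \frac{287432}{13}$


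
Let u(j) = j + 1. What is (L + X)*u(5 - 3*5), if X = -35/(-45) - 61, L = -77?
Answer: 1235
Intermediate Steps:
u(j) = 1 + j
X = -542/9 (X = -35*(-1/45) - 61 = 7/9 - 61 = -542/9 ≈ -60.222)
(L + X)*u(5 - 3*5) = (-77 - 542/9)*(1 + (5 - 3*5)) = -1235*(1 + (5 - 15))/9 = -1235*(1 - 10)/9 = -1235/9*(-9) = 1235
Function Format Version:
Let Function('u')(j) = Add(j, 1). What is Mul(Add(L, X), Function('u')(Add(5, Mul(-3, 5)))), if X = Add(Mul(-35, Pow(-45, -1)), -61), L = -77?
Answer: 1235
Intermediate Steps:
Function('u')(j) = Add(1, j)
X = Rational(-542, 9) (X = Add(Mul(-35, Rational(-1, 45)), -61) = Add(Rational(7, 9), -61) = Rational(-542, 9) ≈ -60.222)
Mul(Add(L, X), Function('u')(Add(5, Mul(-3, 5)))) = Mul(Add(-77, Rational(-542, 9)), Add(1, Add(5, Mul(-3, 5)))) = Mul(Rational(-1235, 9), Add(1, Add(5, -15))) = Mul(Rational(-1235, 9), Add(1, -10)) = Mul(Rational(-1235, 9), -9) = 1235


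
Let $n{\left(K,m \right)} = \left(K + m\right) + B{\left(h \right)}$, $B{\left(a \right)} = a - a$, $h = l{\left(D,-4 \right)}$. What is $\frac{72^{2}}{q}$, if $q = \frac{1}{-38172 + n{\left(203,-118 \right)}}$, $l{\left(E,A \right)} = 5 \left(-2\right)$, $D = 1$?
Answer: $-197443008$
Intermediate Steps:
$l{\left(E,A \right)} = -10$
$h = -10$
$B{\left(a \right)} = 0$
$n{\left(K,m \right)} = K + m$ ($n{\left(K,m \right)} = \left(K + m\right) + 0 = K + m$)
$q = - \frac{1}{38087}$ ($q = \frac{1}{-38172 + \left(203 - 118\right)} = \frac{1}{-38172 + 85} = \frac{1}{-38087} = - \frac{1}{38087} \approx -2.6256 \cdot 10^{-5}$)
$\frac{72^{2}}{q} = \frac{72^{2}}{- \frac{1}{38087}} = 5184 \left(-38087\right) = -197443008$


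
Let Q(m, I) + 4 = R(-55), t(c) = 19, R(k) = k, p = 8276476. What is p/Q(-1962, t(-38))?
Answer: -8276476/59 ≈ -1.4028e+5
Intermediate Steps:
Q(m, I) = -59 (Q(m, I) = -4 - 55 = -59)
p/Q(-1962, t(-38)) = 8276476/(-59) = 8276476*(-1/59) = -8276476/59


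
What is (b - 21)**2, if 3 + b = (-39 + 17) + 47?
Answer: 1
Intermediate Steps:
b = 22 (b = -3 + ((-39 + 17) + 47) = -3 + (-22 + 47) = -3 + 25 = 22)
(b - 21)**2 = (22 - 21)**2 = 1**2 = 1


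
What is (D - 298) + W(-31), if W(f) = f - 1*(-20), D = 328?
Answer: 19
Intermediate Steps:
W(f) = 20 + f (W(f) = f + 20 = 20 + f)
(D - 298) + W(-31) = (328 - 298) + (20 - 31) = 30 - 11 = 19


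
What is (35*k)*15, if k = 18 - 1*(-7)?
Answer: 13125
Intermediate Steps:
k = 25 (k = 18 + 7 = 25)
(35*k)*15 = (35*25)*15 = 875*15 = 13125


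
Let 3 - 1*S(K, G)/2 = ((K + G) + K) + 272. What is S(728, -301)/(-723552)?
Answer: 89/22611 ≈ 0.0039361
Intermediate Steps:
S(K, G) = -538 - 4*K - 2*G (S(K, G) = 6 - 2*(((K + G) + K) + 272) = 6 - 2*(((G + K) + K) + 272) = 6 - 2*((G + 2*K) + 272) = 6 - 2*(272 + G + 2*K) = 6 + (-544 - 4*K - 2*G) = -538 - 4*K - 2*G)
S(728, -301)/(-723552) = (-538 - 4*728 - 2*(-301))/(-723552) = (-538 - 2912 + 602)*(-1/723552) = -2848*(-1/723552) = 89/22611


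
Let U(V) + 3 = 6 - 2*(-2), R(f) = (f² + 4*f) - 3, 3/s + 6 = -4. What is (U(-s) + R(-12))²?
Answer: 10000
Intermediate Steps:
s = -3/10 (s = 3/(-6 - 4) = 3/(-10) = 3*(-⅒) = -3/10 ≈ -0.30000)
R(f) = -3 + f² + 4*f
U(V) = 7 (U(V) = -3 + (6 - 2*(-2)) = -3 + (6 + 4) = -3 + 10 = 7)
(U(-s) + R(-12))² = (7 + (-3 + (-12)² + 4*(-12)))² = (7 + (-3 + 144 - 48))² = (7 + 93)² = 100² = 10000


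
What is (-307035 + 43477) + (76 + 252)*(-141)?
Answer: -309806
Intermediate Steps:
(-307035 + 43477) + (76 + 252)*(-141) = -263558 + 328*(-141) = -263558 - 46248 = -309806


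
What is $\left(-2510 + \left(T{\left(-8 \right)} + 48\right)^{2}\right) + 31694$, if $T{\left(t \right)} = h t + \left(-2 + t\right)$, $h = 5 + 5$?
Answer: $30948$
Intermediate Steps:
$h = 10$
$T{\left(t \right)} = -2 + 11 t$ ($T{\left(t \right)} = 10 t + \left(-2 + t\right) = -2 + 11 t$)
$\left(-2510 + \left(T{\left(-8 \right)} + 48\right)^{2}\right) + 31694 = \left(-2510 + \left(\left(-2 + 11 \left(-8\right)\right) + 48\right)^{2}\right) + 31694 = \left(-2510 + \left(\left(-2 - 88\right) + 48\right)^{2}\right) + 31694 = \left(-2510 + \left(-90 + 48\right)^{2}\right) + 31694 = \left(-2510 + \left(-42\right)^{2}\right) + 31694 = \left(-2510 + 1764\right) + 31694 = -746 + 31694 = 30948$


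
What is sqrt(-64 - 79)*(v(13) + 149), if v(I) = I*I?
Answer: 318*I*sqrt(143) ≈ 3802.7*I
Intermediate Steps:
v(I) = I**2
sqrt(-64 - 79)*(v(13) + 149) = sqrt(-64 - 79)*(13**2 + 149) = sqrt(-143)*(169 + 149) = (I*sqrt(143))*318 = 318*I*sqrt(143)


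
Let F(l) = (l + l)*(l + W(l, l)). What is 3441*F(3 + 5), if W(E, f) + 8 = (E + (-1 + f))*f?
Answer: 6606720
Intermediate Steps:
W(E, f) = -8 + f*(-1 + E + f) (W(E, f) = -8 + (E + (-1 + f))*f = -8 + (-1 + E + f)*f = -8 + f*(-1 + E + f))
F(l) = 2*l*(-8 + 2*l**2) (F(l) = (l + l)*(l + (-8 + l**2 - l + l*l)) = (2*l)*(l + (-8 + l**2 - l + l**2)) = (2*l)*(l + (-8 - l + 2*l**2)) = (2*l)*(-8 + 2*l**2) = 2*l*(-8 + 2*l**2))
3441*F(3 + 5) = 3441*(4*(3 + 5)*(-4 + (3 + 5)**2)) = 3441*(4*8*(-4 + 8**2)) = 3441*(4*8*(-4 + 64)) = 3441*(4*8*60) = 3441*1920 = 6606720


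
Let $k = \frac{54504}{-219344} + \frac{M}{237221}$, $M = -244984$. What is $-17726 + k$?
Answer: $- \frac{115300459608413}{6504125378} \approx -17727.0$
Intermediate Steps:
$k = - \frac{8333157985}{6504125378}$ ($k = \frac{54504}{-219344} - \frac{244984}{237221} = 54504 \left(- \frac{1}{219344}\right) - \frac{244984}{237221} = - \frac{6813}{27418} - \frac{244984}{237221} = - \frac{8333157985}{6504125378} \approx -1.2812$)
$-17726 + k = -17726 - \frac{8333157985}{6504125378} = - \frac{115300459608413}{6504125378}$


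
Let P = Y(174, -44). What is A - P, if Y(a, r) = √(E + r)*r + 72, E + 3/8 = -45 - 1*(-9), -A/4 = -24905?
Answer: 99548 + 11*I*√1286 ≈ 99548.0 + 394.47*I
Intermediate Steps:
A = 99620 (A = -4*(-24905) = 99620)
E = -291/8 (E = -3/8 + (-45 - 1*(-9)) = -3/8 + (-45 + 9) = -3/8 - 36 = -291/8 ≈ -36.375)
Y(a, r) = 72 + r*√(-291/8 + r) (Y(a, r) = √(-291/8 + r)*r + 72 = r*√(-291/8 + r) + 72 = 72 + r*√(-291/8 + r))
P = 72 - 11*I*√1286 (P = 72 + (¼)*(-44)*√(-582 + 16*(-44)) = 72 + (¼)*(-44)*√(-582 - 704) = 72 + (¼)*(-44)*√(-1286) = 72 + (¼)*(-44)*(I*√1286) = 72 - 11*I*√1286 ≈ 72.0 - 394.47*I)
A - P = 99620 - (72 - 11*I*√1286) = 99620 + (-72 + 11*I*√1286) = 99548 + 11*I*√1286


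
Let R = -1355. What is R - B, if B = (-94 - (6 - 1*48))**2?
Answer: -4059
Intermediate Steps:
B = 2704 (B = (-94 - (6 - 48))**2 = (-94 - 1*(-42))**2 = (-94 + 42)**2 = (-52)**2 = 2704)
R - B = -1355 - 1*2704 = -1355 - 2704 = -4059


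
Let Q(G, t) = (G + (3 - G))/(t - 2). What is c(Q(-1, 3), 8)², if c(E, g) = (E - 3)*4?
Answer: 0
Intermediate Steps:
Q(G, t) = 3/(-2 + t)
c(E, g) = -12 + 4*E (c(E, g) = (-3 + E)*4 = -12 + 4*E)
c(Q(-1, 3), 8)² = (-12 + 4*(3/(-2 + 3)))² = (-12 + 4*(3/1))² = (-12 + 4*(3*1))² = (-12 + 4*3)² = (-12 + 12)² = 0² = 0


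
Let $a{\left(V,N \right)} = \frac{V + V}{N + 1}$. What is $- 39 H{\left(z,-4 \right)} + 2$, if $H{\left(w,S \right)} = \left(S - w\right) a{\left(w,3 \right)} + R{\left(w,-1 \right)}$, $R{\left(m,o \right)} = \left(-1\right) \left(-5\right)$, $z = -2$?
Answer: $-271$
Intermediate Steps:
$R{\left(m,o \right)} = 5$
$a{\left(V,N \right)} = \frac{2 V}{1 + N}$
$H{\left(w,S \right)} = 5 + \frac{w \left(S - w\right)}{2}$ ($H{\left(w,S \right)} = \left(S - w\right) \frac{2 w}{1 + 3} + 5 = \left(S - w\right) \frac{2 w}{4} + 5 = \left(S - w\right) 2 w \frac{1}{4} + 5 = \left(S - w\right) \frac{w}{2} + 5 = \frac{w \left(S - w\right)}{2} + 5 = 5 + \frac{w \left(S - w\right)}{2}$)
$- 39 H{\left(z,-4 \right)} + 2 = - 39 \left(5 - \frac{\left(-2\right)^{2}}{2} + \frac{1}{2} \left(-4\right) \left(-2\right)\right) + 2 = - 39 \left(5 - 2 + 4\right) + 2 = \left(-39\right) 7 + 2 = -273 + 2 = -271$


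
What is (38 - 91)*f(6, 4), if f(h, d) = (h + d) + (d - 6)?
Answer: -424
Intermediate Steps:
f(h, d) = -6 + h + 2*d (f(h, d) = (d + h) + (-6 + d) = -6 + h + 2*d)
(38 - 91)*f(6, 4) = (38 - 91)*(-6 + 6 + 2*4) = -53*(-6 + 6 + 8) = -53*8 = -424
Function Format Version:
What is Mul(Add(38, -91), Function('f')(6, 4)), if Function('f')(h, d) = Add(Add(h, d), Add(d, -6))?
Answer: -424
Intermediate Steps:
Function('f')(h, d) = Add(-6, h, Mul(2, d)) (Function('f')(h, d) = Add(Add(d, h), Add(-6, d)) = Add(-6, h, Mul(2, d)))
Mul(Add(38, -91), Function('f')(6, 4)) = Mul(Add(38, -91), Add(-6, 6, Mul(2, 4))) = Mul(-53, Add(-6, 6, 8)) = Mul(-53, 8) = -424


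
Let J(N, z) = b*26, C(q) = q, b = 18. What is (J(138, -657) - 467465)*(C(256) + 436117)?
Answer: -203784881881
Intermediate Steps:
J(N, z) = 468 (J(N, z) = 18*26 = 468)
(J(138, -657) - 467465)*(C(256) + 436117) = (468 - 467465)*(256 + 436117) = -466997*436373 = -203784881881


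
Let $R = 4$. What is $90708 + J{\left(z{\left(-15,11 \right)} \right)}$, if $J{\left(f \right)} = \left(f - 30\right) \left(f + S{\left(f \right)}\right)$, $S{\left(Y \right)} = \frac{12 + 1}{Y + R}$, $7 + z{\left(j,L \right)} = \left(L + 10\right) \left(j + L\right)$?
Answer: $\frac{8851126}{87} \approx 1.0174 \cdot 10^{5}$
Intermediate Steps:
$z{\left(j,L \right)} = -7 + \left(10 + L\right) \left(L + j\right)$ ($z{\left(j,L \right)} = -7 + \left(L + 10\right) \left(j + L\right) = -7 + \left(10 + L\right) \left(L + j\right)$)
$S{\left(Y \right)} = \frac{13}{4 + Y}$ ($S{\left(Y \right)} = \frac{12 + 1}{Y + 4} = \frac{13}{4 + Y}$)
$J{\left(f \right)} = \left(-30 + f\right) \left(f + \frac{13}{4 + f}\right)$ ($J{\left(f \right)} = \left(f - 30\right) \left(f + \frac{13}{4 + f}\right) = \left(-30 + f\right) \left(f + \frac{13}{4 + f}\right)$)
$90708 + J{\left(z{\left(-15,11 \right)} \right)} = 90708 + \frac{-390 + 13 \left(-7 + 11^{2} + 10 \cdot 11 + 10 \left(-15\right) + 11 \left(-15\right)\right) + \left(-7 + 11^{2} + 10 \cdot 11 + 10 \left(-15\right) + 11 \left(-15\right)\right) \left(-30 + \left(-7 + 11^{2} + 10 \cdot 11 + 10 \left(-15\right) + 11 \left(-15\right)\right)\right) \left(4 + \left(-7 + 11^{2} + 10 \cdot 11 + 10 \left(-15\right) + 11 \left(-15\right)\right)\right)}{4 + \left(-7 + 11^{2} + 10 \cdot 11 + 10 \left(-15\right) + 11 \left(-15\right)\right)} = 90708 + \frac{-390 + 13 \left(-7 + 121 + 110 - 150 - 165\right) + \left(-7 + 121 + 110 - 150 - 165\right) \left(-30 - 91\right) \left(4 - 91\right)}{4 - 91} = 90708 + \frac{-390 + 13 \left(-91\right) - 91 \left(-30 - 91\right) \left(4 - 91\right)}{4 - 91} = 90708 + \frac{-390 - 1183 - \left(-11011\right) \left(-87\right)}{-87} = 90708 - \frac{-390 - 1183 - 957957}{87} = 90708 - - \frac{959530}{87} = 90708 + \frac{959530}{87} = \frac{8851126}{87}$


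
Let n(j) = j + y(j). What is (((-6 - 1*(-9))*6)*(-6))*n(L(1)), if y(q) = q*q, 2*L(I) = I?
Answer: -81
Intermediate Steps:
L(I) = I/2
y(q) = q²
n(j) = j + j²
(((-6 - 1*(-9))*6)*(-6))*n(L(1)) = (((-6 - 1*(-9))*6)*(-6))*(((½)*1)*(1 + (½)*1)) = (((-6 + 9)*6)*(-6))*((1 + ½)/2) = ((3*6)*(-6))*((½)*(3/2)) = (18*(-6))*(¾) = -108*¾ = -81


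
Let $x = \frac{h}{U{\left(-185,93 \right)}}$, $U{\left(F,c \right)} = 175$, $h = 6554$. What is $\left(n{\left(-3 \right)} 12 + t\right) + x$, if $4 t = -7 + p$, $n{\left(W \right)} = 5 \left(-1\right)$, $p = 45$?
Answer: $- \frac{4567}{350} \approx -13.049$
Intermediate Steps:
$n{\left(W \right)} = -5$
$t = \frac{19}{2}$ ($t = \frac{-7 + 45}{4} = \frac{1}{4} \cdot 38 = \frac{19}{2} \approx 9.5$)
$x = \frac{6554}{175} \approx 37.451$
$\left(n{\left(-3 \right)} 12 + t\right) + x = \left(\left(-5\right) 12 + \frac{19}{2}\right) + \frac{6554}{175} = \left(-60 + \frac{19}{2}\right) + \frac{6554}{175} = - \frac{101}{2} + \frac{6554}{175} = - \frac{4567}{350}$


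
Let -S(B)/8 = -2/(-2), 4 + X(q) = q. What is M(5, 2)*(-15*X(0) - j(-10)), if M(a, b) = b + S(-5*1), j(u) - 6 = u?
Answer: -384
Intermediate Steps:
X(q) = -4 + q
S(B) = -8 (S(B) = -(-16)/(-2) = -(-16)*(-1)/2 = -8*1 = -8)
j(u) = 6 + u
M(a, b) = -8 + b (M(a, b) = b - 8 = -8 + b)
M(5, 2)*(-15*X(0) - j(-10)) = (-8 + 2)*(-15*(-4 + 0) - (6 - 10)) = -6*(-15*(-4) - 1*(-4)) = -6*(60 + 4) = -6*64 = -384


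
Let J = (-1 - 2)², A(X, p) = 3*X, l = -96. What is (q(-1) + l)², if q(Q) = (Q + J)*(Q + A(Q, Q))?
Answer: 16384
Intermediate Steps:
J = 9 (J = (-3)² = 9)
q(Q) = 4*Q*(9 + Q) (q(Q) = (Q + 9)*(Q + 3*Q) = (9 + Q)*(4*Q) = 4*Q*(9 + Q))
(q(-1) + l)² = (4*(-1)*(9 - 1) - 96)² = (4*(-1)*8 - 96)² = (-32 - 96)² = (-128)² = 16384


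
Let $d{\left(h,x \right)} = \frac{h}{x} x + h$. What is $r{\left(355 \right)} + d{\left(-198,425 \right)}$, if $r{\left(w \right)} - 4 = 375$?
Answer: $-17$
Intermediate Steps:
$d{\left(h,x \right)} = 2 h$ ($d{\left(h,x \right)} = \frac{h}{x} x + h = h + h = 2 h$)
$r{\left(w \right)} = 379$ ($r{\left(w \right)} = 4 + 375 = 379$)
$r{\left(355 \right)} + d{\left(-198,425 \right)} = 379 + 2 \left(-198\right) = 379 - 396 = -17$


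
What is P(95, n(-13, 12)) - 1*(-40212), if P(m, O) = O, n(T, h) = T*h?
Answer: 40056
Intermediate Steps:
P(95, n(-13, 12)) - 1*(-40212) = -13*12 - 1*(-40212) = -156 + 40212 = 40056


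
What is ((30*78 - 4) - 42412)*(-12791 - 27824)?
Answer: 1627686740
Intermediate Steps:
((30*78 - 4) - 42412)*(-12791 - 27824) = ((2340 - 4) - 42412)*(-40615) = (2336 - 42412)*(-40615) = -40076*(-40615) = 1627686740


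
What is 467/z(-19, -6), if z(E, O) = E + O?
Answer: -467/25 ≈ -18.680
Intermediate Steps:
467/z(-19, -6) = 467/(-19 - 6) = 467/(-25) = 467*(-1/25) = -467/25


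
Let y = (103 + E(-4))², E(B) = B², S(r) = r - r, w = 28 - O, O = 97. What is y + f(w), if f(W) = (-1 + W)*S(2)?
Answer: 14161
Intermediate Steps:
w = -69 (w = 28 - 1*97 = 28 - 97 = -69)
S(r) = 0
f(W) = 0 (f(W) = (-1 + W)*0 = 0)
y = 14161 (y = (103 + (-4)²)² = (103 + 16)² = 119² = 14161)
y + f(w) = 14161 + 0 = 14161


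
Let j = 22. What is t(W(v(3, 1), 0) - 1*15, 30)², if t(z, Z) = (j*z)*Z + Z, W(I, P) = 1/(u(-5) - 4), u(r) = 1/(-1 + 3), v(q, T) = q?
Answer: 4957568100/49 ≈ 1.0117e+8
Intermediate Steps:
u(r) = ½ (u(r) = 1/2 = ½)
W(I, P) = -2/7 (W(I, P) = 1/(½ - 4) = 1/(-7/2) = -2/7)
t(z, Z) = Z + 22*Z*z (t(z, Z) = (22*z)*Z + Z = 22*Z*z + Z = Z + 22*Z*z)
t(W(v(3, 1), 0) - 1*15, 30)² = (30*(1 + 22*(-2/7 - 1*15)))² = (30*(1 + 22*(-2/7 - 15)))² = (30*(1 + 22*(-107/7)))² = (30*(1 - 2354/7))² = (30*(-2347/7))² = (-70410/7)² = 4957568100/49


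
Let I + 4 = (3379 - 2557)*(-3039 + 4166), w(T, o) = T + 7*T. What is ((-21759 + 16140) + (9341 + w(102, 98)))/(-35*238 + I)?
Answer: 2269/459030 ≈ 0.0049430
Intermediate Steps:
w(T, o) = 8*T
I = 926390 (I = -4 + (3379 - 2557)*(-3039 + 4166) = -4 + 822*1127 = -4 + 926394 = 926390)
((-21759 + 16140) + (9341 + w(102, 98)))/(-35*238 + I) = ((-21759 + 16140) + (9341 + 8*102))/(-35*238 + 926390) = (-5619 + (9341 + 816))/(-8330 + 926390) = (-5619 + 10157)/918060 = 4538*(1/918060) = 2269/459030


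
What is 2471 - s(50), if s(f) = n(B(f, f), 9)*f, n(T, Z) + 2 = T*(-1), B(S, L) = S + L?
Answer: 7571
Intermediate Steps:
B(S, L) = L + S
n(T, Z) = -2 - T (n(T, Z) = -2 + T*(-1) = -2 - T)
s(f) = f*(-2 - 2*f) (s(f) = (-2 - (f + f))*f = (-2 - 2*f)*f = f*(-2 - 2*f))
2471 - s(50) = 2471 - (-2)*50*(1 + 50) = 2471 - (-2)*50*51 = 2471 - 1*(-5100) = 2471 + 5100 = 7571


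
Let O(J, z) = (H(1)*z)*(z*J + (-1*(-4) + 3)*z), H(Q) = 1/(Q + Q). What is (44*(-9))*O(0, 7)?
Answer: -67914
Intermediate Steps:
H(Q) = 1/(2*Q)
O(J, z) = z*(7*z + J*z)/2 (O(J, z) = (((½)/1)*z)*(z*J + (-1*(-4) + 3)*z) = (((½)*1)*z)*(J*z + (4 + 3)*z) = (z/2)*(J*z + 7*z) = (z/2)*(7*z + J*z) = z*(7*z + J*z)/2)
(44*(-9))*O(0, 7) = (44*(-9))*((½)*7²*(7 + 0)) = -198*49*7 = -396*343/2 = -67914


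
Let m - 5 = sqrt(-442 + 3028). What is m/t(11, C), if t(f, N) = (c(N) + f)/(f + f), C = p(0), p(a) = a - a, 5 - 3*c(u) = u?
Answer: 165/19 + 33*sqrt(2586)/19 ≈ 97.007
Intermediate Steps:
c(u) = 5/3 - u/3
p(a) = 0
C = 0
m = 5 + sqrt(2586) (m = 5 + sqrt(-442 + 3028) = 5 + sqrt(2586) ≈ 55.853)
t(f, N) = (5/3 + f - N/3)/(2*f) (t(f, N) = ((5/3 - N/3) + f)/(f + f) = (5/3 + f - N/3)/((2*f)) = (5/3 + f - N/3)*(1/(2*f)) = (5/3 + f - N/3)/(2*f))
m/t(11, C) = (5 + sqrt(2586))/(((1/6)*(5 - 1*0 + 3*11)/11)) = (5 + sqrt(2586))/(((1/6)*(1/11)*(5 + 0 + 33))) = (5 + sqrt(2586))/(((1/6)*(1/11)*38)) = (5 + sqrt(2586))/(19/33) = (5 + sqrt(2586))*(33/19) = 165/19 + 33*sqrt(2586)/19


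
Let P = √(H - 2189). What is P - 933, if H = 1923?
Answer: -933 + I*√266 ≈ -933.0 + 16.31*I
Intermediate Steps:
P = I*√266 (P = √(1923 - 2189) = √(-266) = I*√266 ≈ 16.31*I)
P - 933 = I*√266 - 933 = -933 + I*√266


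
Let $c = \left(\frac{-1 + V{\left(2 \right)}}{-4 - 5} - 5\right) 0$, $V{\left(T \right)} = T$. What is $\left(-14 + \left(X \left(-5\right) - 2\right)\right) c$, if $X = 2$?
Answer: $0$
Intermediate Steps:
$c = 0$ ($c = \left(\frac{-1 + 2}{-4 - 5} - 5\right) 0 = \left(1 \frac{1}{-9} - 5\right) 0 = \left(1 \left(- \frac{1}{9}\right) - 5\right) 0 = \left(- \frac{1}{9} - 5\right) 0 = \left(- \frac{46}{9}\right) 0 = 0$)
$\left(-14 + \left(X \left(-5\right) - 2\right)\right) c = \left(-14 + \left(2 \left(-5\right) - 2\right)\right) 0 = \left(-14 - 12\right) 0 = \left(-26\right) 0 = 0$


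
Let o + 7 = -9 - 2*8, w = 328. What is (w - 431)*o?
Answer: 3296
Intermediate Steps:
o = -32 (o = -7 + (-9 - 2*8) = -7 + (-9 - 16) = -7 - 25 = -32)
(w - 431)*o = (328 - 431)*(-32) = -103*(-32) = 3296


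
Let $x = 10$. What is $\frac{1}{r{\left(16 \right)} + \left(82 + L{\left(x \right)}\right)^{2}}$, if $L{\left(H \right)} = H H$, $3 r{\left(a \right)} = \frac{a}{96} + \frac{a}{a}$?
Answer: $\frac{18}{596239} \approx 3.0189 \cdot 10^{-5}$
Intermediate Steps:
$r{\left(a \right)} = \frac{1}{3} + \frac{a}{288}$ ($r{\left(a \right)} = \frac{\frac{a}{96} + \frac{a}{a}}{3} = \frac{a \frac{1}{96} + 1}{3} = \frac{\frac{a}{96} + 1}{3} = \frac{1 + \frac{a}{96}}{3} = \frac{1}{3} + \frac{a}{288}$)
$L{\left(H \right)} = H^{2}$
$\frac{1}{r{\left(16 \right)} + \left(82 + L{\left(x \right)}\right)^{2}} = \frac{1}{\left(\frac{1}{3} + \frac{1}{288} \cdot 16\right) + \left(82 + 10^{2}\right)^{2}} = \frac{1}{\left(\frac{1}{3} + \frac{1}{18}\right) + \left(82 + 100\right)^{2}} = \frac{1}{\frac{7}{18} + 182^{2}} = \frac{1}{\frac{7}{18} + 33124} = \frac{1}{\frac{596239}{18}} = \frac{18}{596239}$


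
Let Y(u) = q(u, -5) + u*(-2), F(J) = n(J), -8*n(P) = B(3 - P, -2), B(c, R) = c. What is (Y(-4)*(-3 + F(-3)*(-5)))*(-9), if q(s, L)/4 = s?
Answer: 54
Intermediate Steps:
q(s, L) = 4*s
n(P) = -3/8 + P/8 (n(P) = -(3 - P)/8 = -3/8 + P/8)
F(J) = -3/8 + J/8
Y(u) = 2*u (Y(u) = 4*u + u*(-2) = 4*u - 2*u = 2*u)
(Y(-4)*(-3 + F(-3)*(-5)))*(-9) = ((2*(-4))*(-3 + (-3/8 + (1/8)*(-3))*(-5)))*(-9) = -8*(-3 + (-3/8 - 3/8)*(-5))*(-9) = -8*(-3 - 3/4*(-5))*(-9) = -8*(-3 + 15/4)*(-9) = -8*3/4*(-9) = -6*(-9) = 54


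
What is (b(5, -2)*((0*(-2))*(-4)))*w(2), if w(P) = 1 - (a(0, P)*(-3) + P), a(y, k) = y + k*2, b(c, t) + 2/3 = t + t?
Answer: 0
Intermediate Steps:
b(c, t) = -⅔ + 2*t (b(c, t) = -⅔ + (t + t) = -⅔ + 2*t)
a(y, k) = y + 2*k
w(P) = 1 + 5*P (w(P) = 1 - ((0 + 2*P)*(-3) + P) = 1 - ((2*P)*(-3) + P) = 1 - (-6*P + P) = 1 - (-5)*P = 1 + 5*P)
(b(5, -2)*((0*(-2))*(-4)))*w(2) = ((-⅔ + 2*(-2))*((0*(-2))*(-4)))*(1 + 5*2) = ((-⅔ - 4)*(0*(-4)))*(1 + 10) = -14/3*0*11 = 0*11 = 0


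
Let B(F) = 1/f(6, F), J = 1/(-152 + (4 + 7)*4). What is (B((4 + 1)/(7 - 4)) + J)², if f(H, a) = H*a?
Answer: 2401/291600 ≈ 0.0082339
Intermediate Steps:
J = -1/108 (J = 1/(-152 + 11*4) = 1/(-152 + 44) = 1/(-108) = -1/108 ≈ -0.0092593)
B(F) = 1/(6*F)
(B((4 + 1)/(7 - 4)) + J)² = (1/(6*(((4 + 1)/(7 - 4)))) - 1/108)² = (1/(6*((5/3))) - 1/108)² = (1/(6*((5*(⅓)))) - 1/108)² = (1/(6*(5/3)) - 1/108)² = ((⅙)*(⅗) - 1/108)² = (⅒ - 1/108)² = (49/540)² = 2401/291600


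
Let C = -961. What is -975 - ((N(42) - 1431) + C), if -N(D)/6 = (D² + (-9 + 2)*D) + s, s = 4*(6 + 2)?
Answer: 10429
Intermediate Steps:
s = 32 (s = 4*8 = 32)
N(D) = -192 - 6*D² + 42*D (N(D) = -6*((D² + (-9 + 2)*D) + 32) = -6*((D² - 7*D) + 32) = -6*(32 + D² - 7*D) = -192 - 6*D² + 42*D)
-975 - ((N(42) - 1431) + C) = -975 - (((-192 - 6*42² + 42*42) - 1431) - 961) = -975 - (((-192 - 6*1764 + 1764) - 1431) - 961) = -975 - (((-192 - 10584 + 1764) - 1431) - 961) = -975 - ((-9012 - 1431) - 961) = -975 - (-10443 - 961) = -975 - 1*(-11404) = -975 + 11404 = 10429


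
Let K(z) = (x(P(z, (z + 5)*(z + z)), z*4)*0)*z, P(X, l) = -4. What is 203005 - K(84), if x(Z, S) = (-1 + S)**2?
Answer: 203005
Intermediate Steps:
K(z) = 0 (K(z) = ((-1 + z*4)**2*0)*z = ((-1 + 4*z)**2*0)*z = 0*z = 0)
203005 - K(84) = 203005 - 1*0 = 203005 + 0 = 203005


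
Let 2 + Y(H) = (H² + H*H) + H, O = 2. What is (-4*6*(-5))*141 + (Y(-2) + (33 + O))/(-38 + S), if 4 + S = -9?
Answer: 287627/17 ≈ 16919.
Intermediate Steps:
S = -13 (S = -4 - 9 = -13)
Y(H) = -2 + H + 2*H² (Y(H) = -2 + ((H² + H*H) + H) = -2 + ((H² + H²) + H) = -2 + (2*H² + H) = -2 + (H + 2*H²) = -2 + H + 2*H²)
(-4*6*(-5))*141 + (Y(-2) + (33 + O))/(-38 + S) = (-4*6*(-5))*141 + ((-2 - 2 + 2*(-2)²) + (33 + 2))/(-38 - 13) = -24*(-5)*141 + ((-2 - 2 + 2*4) + 35)/(-51) = 120*141 + ((-2 - 2 + 8) + 35)*(-1/51) = 16920 + (4 + 35)*(-1/51) = 16920 + 39*(-1/51) = 16920 - 13/17 = 287627/17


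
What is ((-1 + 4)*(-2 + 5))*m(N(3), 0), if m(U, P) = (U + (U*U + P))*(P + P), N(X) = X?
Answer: 0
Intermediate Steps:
m(U, P) = 2*P*(P + U + U**2) (m(U, P) = (U + (U**2 + P))*(2*P) = (U + (P + U**2))*(2*P) = (P + U + U**2)*(2*P) = 2*P*(P + U + U**2))
((-1 + 4)*(-2 + 5))*m(N(3), 0) = ((-1 + 4)*(-2 + 5))*(2*0*(0 + 3 + 3**2)) = (3*3)*(2*0*(0 + 3 + 9)) = 9*(2*0*12) = 9*0 = 0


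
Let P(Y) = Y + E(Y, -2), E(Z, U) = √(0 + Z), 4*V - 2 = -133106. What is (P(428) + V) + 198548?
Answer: 165700 + 2*√107 ≈ 1.6572e+5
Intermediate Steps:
V = -33276 (V = ½ + (¼)*(-133106) = ½ - 66553/2 = -33276)
E(Z, U) = √Z
P(Y) = Y + √Y
(P(428) + V) + 198548 = ((428 + √428) - 33276) + 198548 = ((428 + 2*√107) - 33276) + 198548 = (-32848 + 2*√107) + 198548 = 165700 + 2*√107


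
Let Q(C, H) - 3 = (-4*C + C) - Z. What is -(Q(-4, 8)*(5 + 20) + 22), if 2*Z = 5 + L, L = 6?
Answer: -519/2 ≈ -259.50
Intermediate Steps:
Z = 11/2 (Z = (5 + 6)/2 = (½)*11 = 11/2 ≈ 5.5000)
Q(C, H) = -5/2 - 3*C (Q(C, H) = 3 + ((-4*C + C) - 1*11/2) = 3 + (-3*C - 11/2) = 3 + (-11/2 - 3*C) = -5/2 - 3*C)
-(Q(-4, 8)*(5 + 20) + 22) = -((-5/2 - 3*(-4))*(5 + 20) + 22) = -((-5/2 + 12)*25 + 22) = -((19/2)*25 + 22) = -(475/2 + 22) = -1*519/2 = -519/2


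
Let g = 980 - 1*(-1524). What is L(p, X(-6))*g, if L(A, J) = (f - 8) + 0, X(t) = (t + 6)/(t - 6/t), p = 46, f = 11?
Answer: 7512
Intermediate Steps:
X(t) = (6 + t)/(t - 6/t)
L(A, J) = 3 (L(A, J) = (11 - 8) + 0 = 3 + 0 = 3)
g = 2504 (g = 980 + 1524 = 2504)
L(p, X(-6))*g = 3*2504 = 7512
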